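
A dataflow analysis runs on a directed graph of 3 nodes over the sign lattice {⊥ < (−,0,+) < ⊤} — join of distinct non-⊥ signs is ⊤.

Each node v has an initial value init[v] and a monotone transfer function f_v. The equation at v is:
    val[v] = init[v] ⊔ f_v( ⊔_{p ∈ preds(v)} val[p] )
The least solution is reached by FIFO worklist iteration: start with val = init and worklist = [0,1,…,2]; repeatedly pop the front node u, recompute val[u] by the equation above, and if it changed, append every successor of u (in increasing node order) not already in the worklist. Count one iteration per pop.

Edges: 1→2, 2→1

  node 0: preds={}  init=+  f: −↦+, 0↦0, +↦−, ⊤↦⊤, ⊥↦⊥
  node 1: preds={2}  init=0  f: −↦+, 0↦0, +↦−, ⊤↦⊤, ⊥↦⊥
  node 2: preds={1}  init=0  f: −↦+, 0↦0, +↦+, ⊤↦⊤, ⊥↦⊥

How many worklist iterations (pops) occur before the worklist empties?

3

Trace (3 dequeues):
  [1] u=0 | in ⊥ | out + | ==
  [2] u=1 | in 0 | out 0 | ==
  [3] u=2 | in 0 | out 0 | ==

Converged values:
  [0] +
  [1] 0
  [2] 0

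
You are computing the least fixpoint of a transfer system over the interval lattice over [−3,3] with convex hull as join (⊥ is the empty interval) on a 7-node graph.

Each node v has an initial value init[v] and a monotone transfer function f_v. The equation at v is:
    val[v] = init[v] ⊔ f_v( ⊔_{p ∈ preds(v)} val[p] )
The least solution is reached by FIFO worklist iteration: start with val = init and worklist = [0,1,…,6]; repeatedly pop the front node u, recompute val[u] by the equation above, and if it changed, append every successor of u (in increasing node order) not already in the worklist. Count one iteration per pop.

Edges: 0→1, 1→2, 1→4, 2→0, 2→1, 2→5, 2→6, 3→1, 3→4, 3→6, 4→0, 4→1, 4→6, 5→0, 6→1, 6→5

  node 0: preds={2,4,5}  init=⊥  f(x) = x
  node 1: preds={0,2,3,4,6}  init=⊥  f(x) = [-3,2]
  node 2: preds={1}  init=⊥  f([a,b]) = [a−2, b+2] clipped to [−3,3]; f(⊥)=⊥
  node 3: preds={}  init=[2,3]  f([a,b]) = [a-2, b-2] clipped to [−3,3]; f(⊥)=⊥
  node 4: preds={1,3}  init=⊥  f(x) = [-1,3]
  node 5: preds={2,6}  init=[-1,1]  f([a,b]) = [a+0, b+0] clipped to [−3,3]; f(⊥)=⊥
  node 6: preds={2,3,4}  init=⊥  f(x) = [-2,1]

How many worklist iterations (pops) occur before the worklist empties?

10

Worklist (10 pops):
  #1 pop 0: in=[-1,1] → [-1,1] (was ⊥); enqueue []
  #2 pop 1: in=[-1,3] → [-3,2] (was ⊥); enqueue []
  #3 pop 2: in=[-3,2] → [-3,3] (was ⊥); enqueue [0,1]
  #4 pop 3: in=⊥ → [2,3] (no change)
  #5 pop 4: in=[-3,3] → [-1,3] (was ⊥); enqueue []
  #6 pop 5: in=[-3,3] → [-3,3] (was [-1,1]); enqueue []
  #7 pop 6: in=[-3,3] → [-2,1] (was ⊥); enqueue [5]
  #8 pop 0: in=[-3,3] → [-3,3] (was [-1,1]); enqueue []
  #9 pop 1: in=[-3,3] → [-3,2] (no change)
  #10 pop 5: in=[-3,3] → [-3,3] (no change)

Fixpoint:
  val[0] = [-3,3]
  val[1] = [-3,2]
  val[2] = [-3,3]
  val[3] = [2,3]
  val[4] = [-1,3]
  val[5] = [-3,3]
  val[6] = [-2,1]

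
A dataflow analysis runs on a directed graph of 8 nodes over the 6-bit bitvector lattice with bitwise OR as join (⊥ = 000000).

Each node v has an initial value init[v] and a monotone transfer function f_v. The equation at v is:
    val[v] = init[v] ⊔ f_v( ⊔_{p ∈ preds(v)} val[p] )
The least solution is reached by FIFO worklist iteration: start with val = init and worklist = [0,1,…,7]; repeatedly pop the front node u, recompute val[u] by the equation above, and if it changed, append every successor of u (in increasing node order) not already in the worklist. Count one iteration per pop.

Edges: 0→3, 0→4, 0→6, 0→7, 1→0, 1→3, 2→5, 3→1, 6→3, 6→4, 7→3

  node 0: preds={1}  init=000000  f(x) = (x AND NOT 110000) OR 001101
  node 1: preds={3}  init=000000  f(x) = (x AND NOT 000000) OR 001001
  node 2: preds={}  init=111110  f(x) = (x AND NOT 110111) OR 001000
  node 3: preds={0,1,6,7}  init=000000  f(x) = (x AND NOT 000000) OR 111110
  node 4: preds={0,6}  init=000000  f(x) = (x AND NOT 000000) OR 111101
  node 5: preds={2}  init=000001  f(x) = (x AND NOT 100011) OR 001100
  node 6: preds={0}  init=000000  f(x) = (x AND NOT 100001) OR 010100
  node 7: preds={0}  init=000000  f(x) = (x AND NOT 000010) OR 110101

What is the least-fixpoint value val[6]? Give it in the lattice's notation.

Trace (19 dequeues):
  [1] u=0 | in 000000 | out 001101 | prev 000000 | push {}
  [2] u=1 | in 000000 | out 001001 | prev 000000 | push {0}
  [3] u=2 | in 000000 | out 111110 | ==
  [4] u=3 | in 001101 | out 111111 | prev 000000 | push {1}
  [5] u=4 | in 001101 | out 111101 | prev 000000 | push {}
  [6] u=5 | in 111110 | out 011101 | prev 000001 | push {}
  [7] u=6 | in 001101 | out 011100 | prev 000000 | push {3,4}
  [8] u=7 | in 001101 | out 111101 | prev 000000 | push {}
  [9] u=0 | in 001001 | out 001101 | ==
  [10] u=1 | in 111111 | out 111111 | prev 001001 | push {0}
  [11] u=3 | in 111111 | out 111111 | ==
  [12] u=4 | in 011101 | out 111101 | ==
  [13] u=0 | in 111111 | out 001111 | prev 001101 | push {3,4,6,7}
  [14] u=3 | in 111111 | out 111111 | ==
  [15] u=4 | in 011111 | out 111111 | prev 111101 | push {}
  [16] u=6 | in 001111 | out 011110 | prev 011100 | push {3,4}
  [17] u=7 | in 001111 | out 111101 | ==
  [18] u=3 | in 111111 | out 111111 | ==
  [19] u=4 | in 011111 | out 111111 | ==

Converged values:
  [0] 001111
  [1] 111111
  [2] 111110
  [3] 111111
  [4] 111111
  [5] 011101
  [6] 011110
  [7] 111101

011110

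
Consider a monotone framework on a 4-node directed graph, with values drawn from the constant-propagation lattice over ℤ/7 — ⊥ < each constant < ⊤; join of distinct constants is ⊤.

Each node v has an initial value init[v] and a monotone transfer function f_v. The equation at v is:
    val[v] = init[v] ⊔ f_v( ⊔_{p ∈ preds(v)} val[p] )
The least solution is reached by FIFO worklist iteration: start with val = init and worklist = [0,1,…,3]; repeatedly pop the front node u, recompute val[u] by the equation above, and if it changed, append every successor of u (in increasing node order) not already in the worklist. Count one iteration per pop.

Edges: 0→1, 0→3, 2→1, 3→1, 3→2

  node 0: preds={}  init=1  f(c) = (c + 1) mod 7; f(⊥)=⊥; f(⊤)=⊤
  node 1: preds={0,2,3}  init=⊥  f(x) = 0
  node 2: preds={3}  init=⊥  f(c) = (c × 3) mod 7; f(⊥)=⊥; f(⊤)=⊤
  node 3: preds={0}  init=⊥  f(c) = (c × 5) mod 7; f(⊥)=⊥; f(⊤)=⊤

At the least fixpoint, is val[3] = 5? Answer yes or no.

Iteration log — 7 steps:
  step 1. node 0  ⊔preds=⊥  new=1  stable
  step 2. node 1  ⊔preds=1  new=0  old=⊥  +wl: 
  step 3. node 2  ⊔preds=⊥  new=⊥  stable
  step 4. node 3  ⊔preds=1  new=5  old=⊥  +wl: 1,2
  step 5. node 1  ⊔preds=⊤  new=0  stable
  step 6. node 2  ⊔preds=5  new=1  old=⊥  +wl: 1
  step 7. node 1  ⊔preds=⊤  new=0  stable

Least fixpoint reached:
  node 0: 1
  node 1: 0
  node 2: 1
  node 3: 5

yes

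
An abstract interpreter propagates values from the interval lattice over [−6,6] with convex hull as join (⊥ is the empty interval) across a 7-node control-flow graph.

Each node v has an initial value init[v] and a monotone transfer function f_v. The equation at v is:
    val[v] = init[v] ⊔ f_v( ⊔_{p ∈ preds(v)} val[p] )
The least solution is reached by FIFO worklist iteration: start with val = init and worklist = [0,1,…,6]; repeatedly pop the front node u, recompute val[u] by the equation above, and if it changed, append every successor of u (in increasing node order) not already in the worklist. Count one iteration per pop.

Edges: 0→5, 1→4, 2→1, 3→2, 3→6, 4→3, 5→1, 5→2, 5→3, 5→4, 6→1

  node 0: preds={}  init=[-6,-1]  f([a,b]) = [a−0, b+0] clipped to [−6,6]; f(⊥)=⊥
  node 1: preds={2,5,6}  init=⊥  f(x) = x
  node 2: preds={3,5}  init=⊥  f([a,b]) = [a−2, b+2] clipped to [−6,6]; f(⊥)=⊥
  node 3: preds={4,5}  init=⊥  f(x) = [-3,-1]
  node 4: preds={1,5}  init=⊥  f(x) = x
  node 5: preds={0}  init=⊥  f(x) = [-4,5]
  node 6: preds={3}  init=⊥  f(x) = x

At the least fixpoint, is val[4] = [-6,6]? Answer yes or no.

Worklist (12 pops):
  #1 pop 0: in=⊥ → [-6,-1] (no change)
  #2 pop 1: in=⊥ → ⊥ (no change)
  #3 pop 2: in=⊥ → ⊥ (no change)
  #4 pop 3: in=⊥ → [-3,-1] (was ⊥); enqueue [2]
  #5 pop 4: in=⊥ → ⊥ (no change)
  #6 pop 5: in=[-6,-1] → [-4,5] (was ⊥); enqueue [1,3,4]
  #7 pop 6: in=[-3,-1] → [-3,-1] (was ⊥); enqueue []
  #8 pop 2: in=[-4,5] → [-6,6] (was ⊥); enqueue []
  #9 pop 1: in=[-6,6] → [-6,6] (was ⊥); enqueue []
  #10 pop 3: in=[-4,5] → [-3,-1] (no change)
  #11 pop 4: in=[-6,6] → [-6,6] (was ⊥); enqueue [3]
  #12 pop 3: in=[-6,6] → [-3,-1] (no change)

Fixpoint:
  val[0] = [-6,-1]
  val[1] = [-6,6]
  val[2] = [-6,6]
  val[3] = [-3,-1]
  val[4] = [-6,6]
  val[5] = [-4,5]
  val[6] = [-3,-1]

yes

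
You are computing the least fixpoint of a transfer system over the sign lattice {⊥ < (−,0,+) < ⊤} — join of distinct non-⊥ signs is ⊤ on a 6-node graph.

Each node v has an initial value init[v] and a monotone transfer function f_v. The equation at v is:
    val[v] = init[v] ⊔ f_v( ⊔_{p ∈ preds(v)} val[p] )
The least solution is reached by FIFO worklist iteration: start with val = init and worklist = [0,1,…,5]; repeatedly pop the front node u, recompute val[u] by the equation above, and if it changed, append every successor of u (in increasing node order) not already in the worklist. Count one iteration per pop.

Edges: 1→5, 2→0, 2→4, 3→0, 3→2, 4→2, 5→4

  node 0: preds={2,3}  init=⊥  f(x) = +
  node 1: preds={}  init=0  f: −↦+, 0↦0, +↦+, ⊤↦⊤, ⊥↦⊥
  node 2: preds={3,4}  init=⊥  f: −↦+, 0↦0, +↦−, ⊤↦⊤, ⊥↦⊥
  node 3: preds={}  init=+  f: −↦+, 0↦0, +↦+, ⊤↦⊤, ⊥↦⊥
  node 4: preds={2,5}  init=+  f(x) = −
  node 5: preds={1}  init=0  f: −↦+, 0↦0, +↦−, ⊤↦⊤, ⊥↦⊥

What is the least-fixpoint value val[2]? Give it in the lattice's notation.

⊤

Worklist (10 pops):
  #1 pop 0: in=+ → + (was ⊥); enqueue []
  #2 pop 1: in=⊥ → 0 (no change)
  #3 pop 2: in=+ → − (was ⊥); enqueue [0]
  #4 pop 3: in=⊥ → + (no change)
  #5 pop 4: in=⊤ → ⊤ (was +); enqueue [2]
  #6 pop 5: in=0 → 0 (no change)
  #7 pop 0: in=⊤ → + (no change)
  #8 pop 2: in=⊤ → ⊤ (was −); enqueue [0,4]
  #9 pop 0: in=⊤ → + (no change)
  #10 pop 4: in=⊤ → ⊤ (no change)

Fixpoint:
  val[0] = +
  val[1] = 0
  val[2] = ⊤
  val[3] = +
  val[4] = ⊤
  val[5] = 0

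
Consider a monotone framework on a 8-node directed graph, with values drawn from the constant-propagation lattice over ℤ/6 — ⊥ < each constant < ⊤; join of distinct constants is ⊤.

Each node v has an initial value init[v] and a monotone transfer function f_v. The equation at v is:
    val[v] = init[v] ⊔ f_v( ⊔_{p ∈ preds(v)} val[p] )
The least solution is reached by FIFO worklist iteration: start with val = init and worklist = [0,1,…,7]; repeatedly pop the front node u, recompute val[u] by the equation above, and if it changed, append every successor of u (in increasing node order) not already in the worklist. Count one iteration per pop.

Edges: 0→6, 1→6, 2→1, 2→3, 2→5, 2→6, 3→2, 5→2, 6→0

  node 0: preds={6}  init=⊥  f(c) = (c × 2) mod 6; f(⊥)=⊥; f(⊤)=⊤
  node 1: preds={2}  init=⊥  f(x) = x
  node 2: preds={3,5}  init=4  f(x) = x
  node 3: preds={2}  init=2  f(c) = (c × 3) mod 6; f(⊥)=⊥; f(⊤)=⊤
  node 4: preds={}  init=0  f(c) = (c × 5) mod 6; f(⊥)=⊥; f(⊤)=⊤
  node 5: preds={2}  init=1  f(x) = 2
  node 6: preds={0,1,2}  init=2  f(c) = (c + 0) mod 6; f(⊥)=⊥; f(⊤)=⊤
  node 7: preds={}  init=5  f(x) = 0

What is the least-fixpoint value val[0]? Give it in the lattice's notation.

⊤

Iteration log — 12 steps:
  step 1. node 0  ⊔preds=2  new=4  old=⊥  +wl: 
  step 2. node 1  ⊔preds=4  new=4  old=⊥  +wl: 
  step 3. node 2  ⊔preds=⊤  new=⊤  old=4  +wl: 1
  step 4. node 3  ⊔preds=⊤  new=⊤  old=2  +wl: 2
  step 5. node 4  ⊔preds=⊥  new=0  stable
  step 6. node 5  ⊔preds=⊤  new=⊤  old=1  +wl: 
  step 7. node 6  ⊔preds=⊤  new=⊤  old=2  +wl: 0
  step 8. node 7  ⊔preds=⊥  new=⊤  old=5  +wl: 
  step 9. node 1  ⊔preds=⊤  new=⊤  old=4  +wl: 6
  step 10. node 2  ⊔preds=⊤  new=⊤  stable
  step 11. node 0  ⊔preds=⊤  new=⊤  old=4  +wl: 
  step 12. node 6  ⊔preds=⊤  new=⊤  stable

Least fixpoint reached:
  node 0: ⊤
  node 1: ⊤
  node 2: ⊤
  node 3: ⊤
  node 4: 0
  node 5: ⊤
  node 6: ⊤
  node 7: ⊤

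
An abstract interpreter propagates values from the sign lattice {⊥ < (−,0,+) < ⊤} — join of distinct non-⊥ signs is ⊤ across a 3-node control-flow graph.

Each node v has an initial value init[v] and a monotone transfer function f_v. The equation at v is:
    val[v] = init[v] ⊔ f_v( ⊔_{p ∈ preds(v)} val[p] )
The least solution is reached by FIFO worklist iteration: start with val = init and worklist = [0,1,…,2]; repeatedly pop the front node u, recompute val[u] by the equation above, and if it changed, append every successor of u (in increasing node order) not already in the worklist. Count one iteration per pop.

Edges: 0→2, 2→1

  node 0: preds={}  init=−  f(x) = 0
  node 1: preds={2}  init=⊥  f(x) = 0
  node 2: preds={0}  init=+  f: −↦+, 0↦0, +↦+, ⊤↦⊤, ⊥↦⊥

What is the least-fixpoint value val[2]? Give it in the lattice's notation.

Trace (4 dequeues):
  [1] u=0 | in ⊥ | out ⊤ | prev − | push {}
  [2] u=1 | in + | out 0 | prev ⊥ | push {}
  [3] u=2 | in ⊤ | out ⊤ | prev + | push {1}
  [4] u=1 | in ⊤ | out 0 | ==

Converged values:
  [0] ⊤
  [1] 0
  [2] ⊤

⊤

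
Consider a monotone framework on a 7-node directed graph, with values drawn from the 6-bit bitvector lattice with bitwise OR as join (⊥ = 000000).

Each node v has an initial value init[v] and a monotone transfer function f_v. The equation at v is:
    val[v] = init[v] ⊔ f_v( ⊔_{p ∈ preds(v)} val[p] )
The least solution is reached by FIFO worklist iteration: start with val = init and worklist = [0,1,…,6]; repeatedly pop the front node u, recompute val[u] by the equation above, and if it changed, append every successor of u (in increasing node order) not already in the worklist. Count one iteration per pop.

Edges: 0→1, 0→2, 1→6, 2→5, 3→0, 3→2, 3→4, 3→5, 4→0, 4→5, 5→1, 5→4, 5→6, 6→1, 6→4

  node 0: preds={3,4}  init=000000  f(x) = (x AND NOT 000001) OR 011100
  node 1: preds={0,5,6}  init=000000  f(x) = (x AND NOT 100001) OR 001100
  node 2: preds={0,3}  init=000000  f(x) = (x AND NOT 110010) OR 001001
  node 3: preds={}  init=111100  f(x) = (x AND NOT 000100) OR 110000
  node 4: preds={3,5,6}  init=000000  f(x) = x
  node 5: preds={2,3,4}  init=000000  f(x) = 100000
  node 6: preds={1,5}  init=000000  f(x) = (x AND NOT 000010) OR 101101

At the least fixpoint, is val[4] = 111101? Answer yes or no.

yes

Worklist (12 pops):
  #1 pop 0: in=111100 → 111100 (was 000000); enqueue []
  #2 pop 1: in=111100 → 011100 (was 000000); enqueue []
  #3 pop 2: in=111100 → 001101 (was 000000); enqueue []
  #4 pop 3: in=000000 → 111100 (no change)
  #5 pop 4: in=111100 → 111100 (was 000000); enqueue [0]
  #6 pop 5: in=111101 → 100000 (was 000000); enqueue [1,4]
  #7 pop 6: in=111100 → 111101 (was 000000); enqueue []
  #8 pop 0: in=111100 → 111100 (no change)
  #9 pop 1: in=111101 → 011100 (no change)
  #10 pop 4: in=111101 → 111101 (was 111100); enqueue [0,5]
  #11 pop 0: in=111101 → 111100 (no change)
  #12 pop 5: in=111101 → 100000 (no change)

Fixpoint:
  val[0] = 111100
  val[1] = 011100
  val[2] = 001101
  val[3] = 111100
  val[4] = 111101
  val[5] = 100000
  val[6] = 111101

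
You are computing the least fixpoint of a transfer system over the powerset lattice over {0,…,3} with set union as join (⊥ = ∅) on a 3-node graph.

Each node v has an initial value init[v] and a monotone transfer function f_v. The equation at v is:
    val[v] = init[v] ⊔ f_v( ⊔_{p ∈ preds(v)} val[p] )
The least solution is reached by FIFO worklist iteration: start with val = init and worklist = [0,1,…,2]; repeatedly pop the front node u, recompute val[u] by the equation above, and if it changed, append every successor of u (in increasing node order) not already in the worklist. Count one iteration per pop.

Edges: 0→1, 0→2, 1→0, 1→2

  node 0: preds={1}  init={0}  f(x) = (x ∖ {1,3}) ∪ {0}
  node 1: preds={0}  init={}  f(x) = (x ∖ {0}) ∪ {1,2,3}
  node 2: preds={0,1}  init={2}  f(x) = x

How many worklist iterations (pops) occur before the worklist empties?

6

Trace (6 dequeues):
  [1] u=0 | in {} | out {0} | ==
  [2] u=1 | in {0} | out {1,2,3} | prev {} | push {0}
  [3] u=2 | in {0,1,2,3} | out {0,1,2,3} | prev {2} | push {}
  [4] u=0 | in {1,2,3} | out {0,2} | prev {0} | push {1,2}
  [5] u=1 | in {0,2} | out {1,2,3} | ==
  [6] u=2 | in {0,1,2,3} | out {0,1,2,3} | ==

Converged values:
  [0] {0,2}
  [1] {1,2,3}
  [2] {0,1,2,3}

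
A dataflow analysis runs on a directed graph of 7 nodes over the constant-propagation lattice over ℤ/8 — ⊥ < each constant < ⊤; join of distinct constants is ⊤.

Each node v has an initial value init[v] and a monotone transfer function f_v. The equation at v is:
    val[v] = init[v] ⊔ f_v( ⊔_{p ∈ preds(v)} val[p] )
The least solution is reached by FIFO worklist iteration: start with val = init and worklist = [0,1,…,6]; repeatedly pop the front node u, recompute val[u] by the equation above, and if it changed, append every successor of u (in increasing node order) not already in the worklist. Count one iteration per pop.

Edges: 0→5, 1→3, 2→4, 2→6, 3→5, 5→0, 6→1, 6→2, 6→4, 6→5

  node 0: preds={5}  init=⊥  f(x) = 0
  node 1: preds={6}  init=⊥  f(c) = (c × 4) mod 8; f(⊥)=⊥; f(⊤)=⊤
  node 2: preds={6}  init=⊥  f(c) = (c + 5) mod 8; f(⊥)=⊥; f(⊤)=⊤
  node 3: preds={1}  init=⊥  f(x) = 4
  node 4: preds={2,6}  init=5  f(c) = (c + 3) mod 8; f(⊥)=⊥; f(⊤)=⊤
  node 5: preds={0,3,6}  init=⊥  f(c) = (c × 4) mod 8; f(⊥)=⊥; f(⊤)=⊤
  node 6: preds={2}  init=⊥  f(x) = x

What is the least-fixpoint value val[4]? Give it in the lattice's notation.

5

Iteration log — 8 steps:
  step 1. node 0  ⊔preds=⊥  new=0  old=⊥  +wl: 
  step 2. node 1  ⊔preds=⊥  new=⊥  stable
  step 3. node 2  ⊔preds=⊥  new=⊥  stable
  step 4. node 3  ⊔preds=⊥  new=4  old=⊥  +wl: 
  step 5. node 4  ⊔preds=⊥  new=5  stable
  step 6. node 5  ⊔preds=⊤  new=⊤  old=⊥  +wl: 0
  step 7. node 6  ⊔preds=⊥  new=⊥  stable
  step 8. node 0  ⊔preds=⊤  new=0  stable

Least fixpoint reached:
  node 0: 0
  node 1: ⊥
  node 2: ⊥
  node 3: 4
  node 4: 5
  node 5: ⊤
  node 6: ⊥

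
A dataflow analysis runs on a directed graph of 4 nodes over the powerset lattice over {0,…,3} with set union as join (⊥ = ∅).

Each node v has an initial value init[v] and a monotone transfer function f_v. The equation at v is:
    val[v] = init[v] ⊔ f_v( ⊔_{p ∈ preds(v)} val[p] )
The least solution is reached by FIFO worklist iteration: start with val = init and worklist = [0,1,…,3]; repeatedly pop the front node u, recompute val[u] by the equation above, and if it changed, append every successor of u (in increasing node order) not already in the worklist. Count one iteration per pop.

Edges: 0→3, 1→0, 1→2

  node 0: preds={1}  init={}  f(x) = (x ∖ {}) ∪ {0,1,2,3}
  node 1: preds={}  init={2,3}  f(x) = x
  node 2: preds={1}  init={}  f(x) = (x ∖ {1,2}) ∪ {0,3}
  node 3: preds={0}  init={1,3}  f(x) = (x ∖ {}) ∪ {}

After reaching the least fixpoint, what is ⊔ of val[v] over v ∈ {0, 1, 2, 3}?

{0,1,2,3}

Worklist (4 pops):
  #1 pop 0: in={2,3} → {0,1,2,3} (was {}); enqueue []
  #2 pop 1: in={} → {2,3} (no change)
  #3 pop 2: in={2,3} → {0,3} (was {}); enqueue []
  #4 pop 3: in={0,1,2,3} → {0,1,2,3} (was {1,3}); enqueue []

Fixpoint:
  val[0] = {0,1,2,3}
  val[1] = {2,3}
  val[2] = {0,3}
  val[3] = {0,1,2,3}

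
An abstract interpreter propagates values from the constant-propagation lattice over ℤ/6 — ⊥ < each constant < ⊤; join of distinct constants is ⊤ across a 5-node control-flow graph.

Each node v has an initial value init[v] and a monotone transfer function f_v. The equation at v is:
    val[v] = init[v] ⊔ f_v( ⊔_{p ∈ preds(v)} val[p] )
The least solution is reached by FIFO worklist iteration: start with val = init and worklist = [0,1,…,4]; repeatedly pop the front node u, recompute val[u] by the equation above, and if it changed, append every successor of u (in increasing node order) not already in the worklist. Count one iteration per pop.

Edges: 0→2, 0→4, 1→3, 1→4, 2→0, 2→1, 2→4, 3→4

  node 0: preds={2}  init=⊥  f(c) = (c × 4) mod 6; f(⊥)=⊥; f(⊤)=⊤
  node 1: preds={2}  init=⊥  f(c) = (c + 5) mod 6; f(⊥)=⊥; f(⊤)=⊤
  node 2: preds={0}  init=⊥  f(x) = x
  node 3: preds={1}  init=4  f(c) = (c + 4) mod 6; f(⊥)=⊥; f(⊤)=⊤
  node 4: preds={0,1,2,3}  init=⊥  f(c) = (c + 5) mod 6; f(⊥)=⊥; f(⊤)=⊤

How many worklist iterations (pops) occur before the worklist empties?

Worklist (5 pops):
  #1 pop 0: in=⊥ → ⊥ (no change)
  #2 pop 1: in=⊥ → ⊥ (no change)
  #3 pop 2: in=⊥ → ⊥ (no change)
  #4 pop 3: in=⊥ → 4 (no change)
  #5 pop 4: in=4 → 3 (was ⊥); enqueue []

Fixpoint:
  val[0] = ⊥
  val[1] = ⊥
  val[2] = ⊥
  val[3] = 4
  val[4] = 3

5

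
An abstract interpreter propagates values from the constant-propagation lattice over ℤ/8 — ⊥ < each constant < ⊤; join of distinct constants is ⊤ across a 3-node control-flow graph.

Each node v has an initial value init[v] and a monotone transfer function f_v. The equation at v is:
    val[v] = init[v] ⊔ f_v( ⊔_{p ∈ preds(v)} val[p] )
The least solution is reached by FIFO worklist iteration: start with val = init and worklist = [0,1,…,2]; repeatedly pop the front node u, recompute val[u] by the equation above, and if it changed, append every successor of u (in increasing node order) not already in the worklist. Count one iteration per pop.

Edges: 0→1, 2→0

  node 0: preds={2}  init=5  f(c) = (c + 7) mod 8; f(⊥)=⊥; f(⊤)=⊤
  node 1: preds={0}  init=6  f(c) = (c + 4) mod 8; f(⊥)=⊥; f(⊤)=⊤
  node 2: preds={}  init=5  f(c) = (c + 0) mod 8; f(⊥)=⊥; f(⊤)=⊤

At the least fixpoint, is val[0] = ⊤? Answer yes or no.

yes

Iteration log — 3 steps:
  step 1. node 0  ⊔preds=5  new=⊤  old=5  +wl: 
  step 2. node 1  ⊔preds=⊤  new=⊤  old=6  +wl: 
  step 3. node 2  ⊔preds=⊥  new=5  stable

Least fixpoint reached:
  node 0: ⊤
  node 1: ⊤
  node 2: 5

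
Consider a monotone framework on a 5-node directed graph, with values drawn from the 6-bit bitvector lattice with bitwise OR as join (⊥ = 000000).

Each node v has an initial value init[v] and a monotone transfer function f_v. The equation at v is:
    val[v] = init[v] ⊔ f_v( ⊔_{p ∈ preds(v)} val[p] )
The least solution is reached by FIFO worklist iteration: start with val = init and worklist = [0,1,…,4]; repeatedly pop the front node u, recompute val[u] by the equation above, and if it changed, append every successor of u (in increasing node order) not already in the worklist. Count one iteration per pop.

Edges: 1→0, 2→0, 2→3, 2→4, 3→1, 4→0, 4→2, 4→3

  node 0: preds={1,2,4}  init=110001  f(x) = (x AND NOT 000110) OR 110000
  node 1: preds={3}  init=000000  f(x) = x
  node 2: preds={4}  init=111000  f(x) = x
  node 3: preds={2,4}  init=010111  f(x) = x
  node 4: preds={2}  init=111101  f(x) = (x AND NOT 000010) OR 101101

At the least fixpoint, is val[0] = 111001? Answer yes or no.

yes

Iteration log — 8 steps:
  step 1. node 0  ⊔preds=111101  new=111001  old=110001  +wl: 
  step 2. node 1  ⊔preds=010111  new=010111  old=000000  +wl: 0
  step 3. node 2  ⊔preds=111101  new=111101  old=111000  +wl: 
  step 4. node 3  ⊔preds=111101  new=111111  old=010111  +wl: 1
  step 5. node 4  ⊔preds=111101  new=111101  stable
  step 6. node 0  ⊔preds=111111  new=111001  stable
  step 7. node 1  ⊔preds=111111  new=111111  old=010111  +wl: 0
  step 8. node 0  ⊔preds=111111  new=111001  stable

Least fixpoint reached:
  node 0: 111001
  node 1: 111111
  node 2: 111101
  node 3: 111111
  node 4: 111101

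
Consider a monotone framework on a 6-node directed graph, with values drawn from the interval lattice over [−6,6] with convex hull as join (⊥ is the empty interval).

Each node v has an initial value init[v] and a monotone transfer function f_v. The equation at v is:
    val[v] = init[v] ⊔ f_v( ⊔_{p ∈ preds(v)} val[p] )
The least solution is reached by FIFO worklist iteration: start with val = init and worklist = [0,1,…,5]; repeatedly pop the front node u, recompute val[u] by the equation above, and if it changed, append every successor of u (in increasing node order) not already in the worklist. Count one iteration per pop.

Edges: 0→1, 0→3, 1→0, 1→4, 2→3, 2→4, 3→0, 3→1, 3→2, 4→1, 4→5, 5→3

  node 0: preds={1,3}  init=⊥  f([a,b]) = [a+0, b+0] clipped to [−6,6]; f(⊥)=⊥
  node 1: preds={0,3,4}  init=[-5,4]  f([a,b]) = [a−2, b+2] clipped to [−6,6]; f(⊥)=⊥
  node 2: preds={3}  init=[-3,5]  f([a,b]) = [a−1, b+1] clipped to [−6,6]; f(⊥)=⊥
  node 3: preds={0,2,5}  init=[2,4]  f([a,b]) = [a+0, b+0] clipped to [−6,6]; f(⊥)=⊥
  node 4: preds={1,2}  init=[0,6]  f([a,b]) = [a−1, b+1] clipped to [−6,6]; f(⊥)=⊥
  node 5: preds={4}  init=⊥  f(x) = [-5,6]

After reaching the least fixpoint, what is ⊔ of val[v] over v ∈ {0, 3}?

[-6,6]

Iteration log — 14 steps:
  step 1. node 0  ⊔preds=[-5,4]  new=[-5,4]  old=⊥  +wl: 
  step 2. node 1  ⊔preds=[-5,6]  new=[-6,6]  old=[-5,4]  +wl: 0
  step 3. node 2  ⊔preds=[2,4]  new=[-3,5]  stable
  step 4. node 3  ⊔preds=[-5,5]  new=[-5,5]  old=[2,4]  +wl: 1,2
  step 5. node 4  ⊔preds=[-6,6]  new=[-6,6]  old=[0,6]  +wl: 
  step 6. node 5  ⊔preds=[-6,6]  new=[-5,6]  old=⊥  +wl: 3
  step 7. node 0  ⊔preds=[-6,6]  new=[-6,6]  old=[-5,4]  +wl: 
  step 8. node 1  ⊔preds=[-6,6]  new=[-6,6]  stable
  step 9. node 2  ⊔preds=[-5,5]  new=[-6,6]  old=[-3,5]  +wl: 4
  step 10. node 3  ⊔preds=[-6,6]  new=[-6,6]  old=[-5,5]  +wl: 0,1,2
  step 11. node 4  ⊔preds=[-6,6]  new=[-6,6]  stable
  step 12. node 0  ⊔preds=[-6,6]  new=[-6,6]  stable
  step 13. node 1  ⊔preds=[-6,6]  new=[-6,6]  stable
  step 14. node 2  ⊔preds=[-6,6]  new=[-6,6]  stable

Least fixpoint reached:
  node 0: [-6,6]
  node 1: [-6,6]
  node 2: [-6,6]
  node 3: [-6,6]
  node 4: [-6,6]
  node 5: [-5,6]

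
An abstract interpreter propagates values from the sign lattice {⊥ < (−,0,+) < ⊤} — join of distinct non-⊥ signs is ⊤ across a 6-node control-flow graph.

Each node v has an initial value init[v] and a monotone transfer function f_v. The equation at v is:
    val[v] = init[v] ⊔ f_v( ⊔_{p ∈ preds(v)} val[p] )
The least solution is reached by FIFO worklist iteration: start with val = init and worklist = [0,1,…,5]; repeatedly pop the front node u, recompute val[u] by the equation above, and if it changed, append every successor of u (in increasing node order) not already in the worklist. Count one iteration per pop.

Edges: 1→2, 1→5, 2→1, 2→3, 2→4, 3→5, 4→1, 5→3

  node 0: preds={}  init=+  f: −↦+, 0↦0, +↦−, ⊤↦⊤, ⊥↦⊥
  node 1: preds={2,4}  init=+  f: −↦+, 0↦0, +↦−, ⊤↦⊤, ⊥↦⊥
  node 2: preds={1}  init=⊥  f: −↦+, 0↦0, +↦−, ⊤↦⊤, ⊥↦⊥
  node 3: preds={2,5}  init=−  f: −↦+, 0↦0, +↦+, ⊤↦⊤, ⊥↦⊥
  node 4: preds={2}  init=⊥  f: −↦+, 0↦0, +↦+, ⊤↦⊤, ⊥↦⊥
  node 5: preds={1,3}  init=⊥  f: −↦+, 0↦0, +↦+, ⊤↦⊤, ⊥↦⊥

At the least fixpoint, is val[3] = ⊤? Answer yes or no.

Worklist (14 pops):
  #1 pop 0: in=⊥ → + (no change)
  #2 pop 1: in=⊥ → + (no change)
  #3 pop 2: in=+ → − (was ⊥); enqueue [1]
  #4 pop 3: in=− → ⊤ (was −); enqueue []
  #5 pop 4: in=− → + (was ⊥); enqueue []
  #6 pop 5: in=⊤ → ⊤ (was ⊥); enqueue [3]
  #7 pop 1: in=⊤ → ⊤ (was +); enqueue [2,5]
  #8 pop 3: in=⊤ → ⊤ (no change)
  #9 pop 2: in=⊤ → ⊤ (was −); enqueue [1,3,4]
  #10 pop 5: in=⊤ → ⊤ (no change)
  #11 pop 1: in=⊤ → ⊤ (no change)
  #12 pop 3: in=⊤ → ⊤ (no change)
  #13 pop 4: in=⊤ → ⊤ (was +); enqueue [1]
  #14 pop 1: in=⊤ → ⊤ (no change)

Fixpoint:
  val[0] = +
  val[1] = ⊤
  val[2] = ⊤
  val[3] = ⊤
  val[4] = ⊤
  val[5] = ⊤

yes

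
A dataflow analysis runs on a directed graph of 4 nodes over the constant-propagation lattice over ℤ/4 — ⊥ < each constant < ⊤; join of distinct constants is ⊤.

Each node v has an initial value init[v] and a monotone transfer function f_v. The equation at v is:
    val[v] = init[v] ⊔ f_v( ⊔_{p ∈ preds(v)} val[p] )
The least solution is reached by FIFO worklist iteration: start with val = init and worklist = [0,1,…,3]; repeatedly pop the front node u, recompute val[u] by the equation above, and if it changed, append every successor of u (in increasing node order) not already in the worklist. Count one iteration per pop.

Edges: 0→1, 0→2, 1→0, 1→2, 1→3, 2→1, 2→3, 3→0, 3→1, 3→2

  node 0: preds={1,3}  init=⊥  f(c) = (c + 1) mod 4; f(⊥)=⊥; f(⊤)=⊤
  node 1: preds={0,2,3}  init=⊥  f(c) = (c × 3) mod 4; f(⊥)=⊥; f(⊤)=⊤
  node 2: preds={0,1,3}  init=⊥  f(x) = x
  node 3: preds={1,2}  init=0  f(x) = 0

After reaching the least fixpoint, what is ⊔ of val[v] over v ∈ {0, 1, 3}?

⊤

Worklist (7 pops):
  #1 pop 0: in=0 → 1 (was ⊥); enqueue []
  #2 pop 1: in=⊤ → ⊤ (was ⊥); enqueue [0]
  #3 pop 2: in=⊤ → ⊤ (was ⊥); enqueue [1]
  #4 pop 3: in=⊤ → 0 (no change)
  #5 pop 0: in=⊤ → ⊤ (was 1); enqueue [2]
  #6 pop 1: in=⊤ → ⊤ (no change)
  #7 pop 2: in=⊤ → ⊤ (no change)

Fixpoint:
  val[0] = ⊤
  val[1] = ⊤
  val[2] = ⊤
  val[3] = 0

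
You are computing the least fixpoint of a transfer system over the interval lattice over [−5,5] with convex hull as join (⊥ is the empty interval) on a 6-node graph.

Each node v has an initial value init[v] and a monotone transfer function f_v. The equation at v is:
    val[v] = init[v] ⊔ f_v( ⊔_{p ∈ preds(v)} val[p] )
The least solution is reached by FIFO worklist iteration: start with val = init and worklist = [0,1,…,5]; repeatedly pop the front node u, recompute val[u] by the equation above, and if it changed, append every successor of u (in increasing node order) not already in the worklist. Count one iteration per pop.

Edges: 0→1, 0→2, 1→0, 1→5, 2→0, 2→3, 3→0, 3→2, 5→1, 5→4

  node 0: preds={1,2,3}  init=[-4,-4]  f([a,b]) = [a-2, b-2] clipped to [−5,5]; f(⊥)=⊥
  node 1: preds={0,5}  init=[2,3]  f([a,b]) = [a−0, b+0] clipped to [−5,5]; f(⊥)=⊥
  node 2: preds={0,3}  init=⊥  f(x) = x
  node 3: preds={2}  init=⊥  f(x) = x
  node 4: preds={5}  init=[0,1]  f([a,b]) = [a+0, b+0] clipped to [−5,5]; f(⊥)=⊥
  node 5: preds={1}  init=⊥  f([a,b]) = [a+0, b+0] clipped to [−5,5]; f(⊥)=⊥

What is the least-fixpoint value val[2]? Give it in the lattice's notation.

Iteration log — 17 steps:
  step 1. node 0  ⊔preds=[2,3]  new=[-4,1]  old=[-4,-4]  +wl: 
  step 2. node 1  ⊔preds=[-4,1]  new=[-4,3]  old=[2,3]  +wl: 0
  step 3. node 2  ⊔preds=[-4,1]  new=[-4,1]  old=⊥  +wl: 
  step 4. node 3  ⊔preds=[-4,1]  new=[-4,1]  old=⊥  +wl: 2
  step 5. node 4  ⊔preds=⊥  new=[0,1]  stable
  step 6. node 5  ⊔preds=[-4,3]  new=[-4,3]  old=⊥  +wl: 1,4
  step 7. node 0  ⊔preds=[-4,3]  new=[-5,1]  old=[-4,1]  +wl: 
  step 8. node 2  ⊔preds=[-5,1]  new=[-5,1]  old=[-4,1]  +wl: 0,3
  step 9. node 1  ⊔preds=[-5,3]  new=[-5,3]  old=[-4,3]  +wl: 5
  step 10. node 4  ⊔preds=[-4,3]  new=[-4,3]  old=[0,1]  +wl: 
  step 11. node 0  ⊔preds=[-5,3]  new=[-5,1]  stable
  step 12. node 3  ⊔preds=[-5,1]  new=[-5,1]  old=[-4,1]  +wl: 0,2
  step 13. node 5  ⊔preds=[-5,3]  new=[-5,3]  old=[-4,3]  +wl: 1,4
  step 14. node 0  ⊔preds=[-5,3]  new=[-5,1]  stable
  step 15. node 2  ⊔preds=[-5,1]  new=[-5,1]  stable
  step 16. node 1  ⊔preds=[-5,3]  new=[-5,3]  stable
  step 17. node 4  ⊔preds=[-5,3]  new=[-5,3]  old=[-4,3]  +wl: 

Least fixpoint reached:
  node 0: [-5,1]
  node 1: [-5,3]
  node 2: [-5,1]
  node 3: [-5,1]
  node 4: [-5,3]
  node 5: [-5,3]

[-5,1]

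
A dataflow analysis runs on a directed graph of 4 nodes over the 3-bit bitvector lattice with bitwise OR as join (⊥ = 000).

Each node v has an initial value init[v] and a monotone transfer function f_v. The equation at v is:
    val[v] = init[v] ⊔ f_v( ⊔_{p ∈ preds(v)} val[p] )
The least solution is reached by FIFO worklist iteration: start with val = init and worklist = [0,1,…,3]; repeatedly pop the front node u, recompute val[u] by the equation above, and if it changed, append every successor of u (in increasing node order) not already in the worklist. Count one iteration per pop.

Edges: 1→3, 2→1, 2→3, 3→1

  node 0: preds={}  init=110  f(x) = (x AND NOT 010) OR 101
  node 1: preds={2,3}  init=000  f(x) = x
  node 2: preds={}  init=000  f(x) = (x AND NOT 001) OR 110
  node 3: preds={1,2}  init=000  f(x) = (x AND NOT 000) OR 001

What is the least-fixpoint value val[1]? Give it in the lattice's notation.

111

Trace (6 dequeues):
  [1] u=0 | in 000 | out 111 | prev 110 | push {}
  [2] u=1 | in 000 | out 000 | ==
  [3] u=2 | in 000 | out 110 | prev 000 | push {1}
  [4] u=3 | in 110 | out 111 | prev 000 | push {}
  [5] u=1 | in 111 | out 111 | prev 000 | push {3}
  [6] u=3 | in 111 | out 111 | ==

Converged values:
  [0] 111
  [1] 111
  [2] 110
  [3] 111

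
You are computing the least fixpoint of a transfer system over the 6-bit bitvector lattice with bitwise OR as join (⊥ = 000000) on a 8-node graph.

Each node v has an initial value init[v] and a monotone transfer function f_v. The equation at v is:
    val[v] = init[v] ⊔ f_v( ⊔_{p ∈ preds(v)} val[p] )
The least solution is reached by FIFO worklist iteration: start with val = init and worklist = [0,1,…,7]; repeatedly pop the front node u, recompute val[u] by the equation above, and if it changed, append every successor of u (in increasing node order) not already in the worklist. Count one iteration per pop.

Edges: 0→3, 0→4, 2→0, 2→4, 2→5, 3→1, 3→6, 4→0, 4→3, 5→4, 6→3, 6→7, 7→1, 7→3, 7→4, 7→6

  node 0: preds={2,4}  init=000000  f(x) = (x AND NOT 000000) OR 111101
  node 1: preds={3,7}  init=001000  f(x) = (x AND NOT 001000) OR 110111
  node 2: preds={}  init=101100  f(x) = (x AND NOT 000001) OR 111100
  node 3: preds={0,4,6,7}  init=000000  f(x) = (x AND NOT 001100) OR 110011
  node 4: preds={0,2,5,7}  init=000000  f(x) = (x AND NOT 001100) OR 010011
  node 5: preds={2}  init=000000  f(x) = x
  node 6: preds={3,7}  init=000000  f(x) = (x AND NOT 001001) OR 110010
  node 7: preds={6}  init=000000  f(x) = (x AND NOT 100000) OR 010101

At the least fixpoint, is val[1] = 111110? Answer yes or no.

Trace (15 dequeues):
  [1] u=0 | in 101100 | out 111101 | prev 000000 | push {}
  [2] u=1 | in 000000 | out 111111 | prev 001000 | push {}
  [3] u=2 | in 000000 | out 111100 | prev 101100 | push {0}
  [4] u=3 | in 111101 | out 110011 | prev 000000 | push {1}
  [5] u=4 | in 111101 | out 110011 | prev 000000 | push {3}
  [6] u=5 | in 111100 | out 111100 | prev 000000 | push {4}
  [7] u=6 | in 110011 | out 110010 | prev 000000 | push {}
  [8] u=7 | in 110010 | out 010111 | prev 000000 | push {6}
  [9] u=0 | in 111111 | out 111111 | prev 111101 | push {}
  [10] u=1 | in 110111 | out 111111 | ==
  [11] u=3 | in 111111 | out 110011 | ==
  [12] u=4 | in 111111 | out 110011 | ==
  [13] u=6 | in 110111 | out 110110 | prev 110010 | push {3,7}
  [14] u=3 | in 111111 | out 110011 | ==
  [15] u=7 | in 110110 | out 010111 | ==

Converged values:
  [0] 111111
  [1] 111111
  [2] 111100
  [3] 110011
  [4] 110011
  [5] 111100
  [6] 110110
  [7] 010111

no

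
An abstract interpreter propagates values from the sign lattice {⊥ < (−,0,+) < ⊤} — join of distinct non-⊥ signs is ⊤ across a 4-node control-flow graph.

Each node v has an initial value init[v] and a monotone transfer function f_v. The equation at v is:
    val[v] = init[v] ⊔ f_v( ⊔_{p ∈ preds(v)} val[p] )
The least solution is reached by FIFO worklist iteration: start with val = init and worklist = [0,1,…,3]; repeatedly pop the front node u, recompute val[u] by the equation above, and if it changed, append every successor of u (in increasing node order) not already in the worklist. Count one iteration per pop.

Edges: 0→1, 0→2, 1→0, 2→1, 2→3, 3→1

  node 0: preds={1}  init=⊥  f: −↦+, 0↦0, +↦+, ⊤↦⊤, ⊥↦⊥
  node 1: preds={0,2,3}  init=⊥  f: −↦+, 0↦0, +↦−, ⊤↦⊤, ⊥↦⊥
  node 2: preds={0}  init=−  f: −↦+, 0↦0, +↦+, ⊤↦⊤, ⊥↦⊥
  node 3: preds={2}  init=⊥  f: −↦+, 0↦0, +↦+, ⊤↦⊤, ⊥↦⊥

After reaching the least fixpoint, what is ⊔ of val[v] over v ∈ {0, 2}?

Trace (12 dequeues):
  [1] u=0 | in ⊥ | out ⊥ | ==
  [2] u=1 | in − | out + | prev ⊥ | push {0}
  [3] u=2 | in ⊥ | out − | ==
  [4] u=3 | in − | out + | prev ⊥ | push {1}
  [5] u=0 | in + | out + | prev ⊥ | push {2}
  [6] u=1 | in ⊤ | out ⊤ | prev + | push {0}
  [7] u=2 | in + | out ⊤ | prev − | push {1,3}
  [8] u=0 | in ⊤ | out ⊤ | prev + | push {2}
  [9] u=1 | in ⊤ | out ⊤ | ==
  [10] u=3 | in ⊤ | out ⊤ | prev + | push {1}
  [11] u=2 | in ⊤ | out ⊤ | ==
  [12] u=1 | in ⊤ | out ⊤ | ==

Converged values:
  [0] ⊤
  [1] ⊤
  [2] ⊤
  [3] ⊤

⊤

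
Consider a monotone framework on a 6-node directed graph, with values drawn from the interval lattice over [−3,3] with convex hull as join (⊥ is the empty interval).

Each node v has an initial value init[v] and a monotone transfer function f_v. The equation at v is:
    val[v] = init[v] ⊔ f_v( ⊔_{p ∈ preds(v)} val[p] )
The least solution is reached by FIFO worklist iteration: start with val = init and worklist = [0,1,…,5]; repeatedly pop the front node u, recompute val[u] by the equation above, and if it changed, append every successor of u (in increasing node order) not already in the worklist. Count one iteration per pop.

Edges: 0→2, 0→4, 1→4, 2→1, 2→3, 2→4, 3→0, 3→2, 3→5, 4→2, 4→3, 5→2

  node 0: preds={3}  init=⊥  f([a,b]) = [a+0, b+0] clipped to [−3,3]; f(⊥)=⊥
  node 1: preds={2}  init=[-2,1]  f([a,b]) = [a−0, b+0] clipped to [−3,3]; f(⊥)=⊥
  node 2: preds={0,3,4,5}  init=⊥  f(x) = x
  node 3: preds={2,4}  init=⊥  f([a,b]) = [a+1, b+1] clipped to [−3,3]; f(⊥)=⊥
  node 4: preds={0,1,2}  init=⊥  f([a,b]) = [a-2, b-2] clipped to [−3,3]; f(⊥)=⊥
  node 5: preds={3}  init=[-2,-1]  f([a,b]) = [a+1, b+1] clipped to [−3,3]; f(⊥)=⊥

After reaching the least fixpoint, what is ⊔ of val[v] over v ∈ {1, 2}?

Worklist (26 pops):
  #1 pop 0: in=⊥ → ⊥ (no change)
  #2 pop 1: in=⊥ → [-2,1] (no change)
  #3 pop 2: in=[-2,-1] → [-2,-1] (was ⊥); enqueue [1]
  #4 pop 3: in=[-2,-1] → [-1,0] (was ⊥); enqueue [0,2]
  #5 pop 4: in=[-2,1] → [-3,-1] (was ⊥); enqueue [3]
  #6 pop 5: in=[-1,0] → [-2,1] (was [-2,-1]); enqueue []
  #7 pop 1: in=[-2,-1] → [-2,1] (no change)
  #8 pop 0: in=[-1,0] → [-1,0] (was ⊥); enqueue [4]
  #9 pop 2: in=[-3,1] → [-3,1] (was [-2,-1]); enqueue [1]
  #10 pop 3: in=[-3,1] → [-2,2] (was [-1,0]); enqueue [0,2,5]
  #11 pop 4: in=[-3,1] → [-3,-1] (no change)
  #12 pop 1: in=[-3,1] → [-3,1] (was [-2,1]); enqueue [4]
  #13 pop 0: in=[-2,2] → [-2,2] (was [-1,0]); enqueue []
  #14 pop 2: in=[-3,2] → [-3,2] (was [-3,1]); enqueue [1,3]
  #15 pop 5: in=[-2,2] → [-2,3] (was [-2,1]); enqueue [2]
  #16 pop 4: in=[-3,2] → [-3,0] (was [-3,-1]); enqueue []
  #17 pop 1: in=[-3,2] → [-3,2] (was [-3,1]); enqueue [4]
  #18 pop 3: in=[-3,2] → [-2,3] (was [-2,2]); enqueue [0,5]
  #19 pop 2: in=[-3,3] → [-3,3] (was [-3,2]); enqueue [1,3]
  #20 pop 4: in=[-3,3] → [-3,1] (was [-3,0]); enqueue [2]
  #21 pop 0: in=[-2,3] → [-2,3] (was [-2,2]); enqueue [4]
  #22 pop 5: in=[-2,3] → [-2,3] (no change)
  #23 pop 1: in=[-3,3] → [-3,3] (was [-3,2]); enqueue []
  #24 pop 3: in=[-3,3] → [-2,3] (no change)
  #25 pop 2: in=[-3,3] → [-3,3] (no change)
  #26 pop 4: in=[-3,3] → [-3,1] (no change)

Fixpoint:
  val[0] = [-2,3]
  val[1] = [-3,3]
  val[2] = [-3,3]
  val[3] = [-2,3]
  val[4] = [-3,1]
  val[5] = [-2,3]

[-3,3]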